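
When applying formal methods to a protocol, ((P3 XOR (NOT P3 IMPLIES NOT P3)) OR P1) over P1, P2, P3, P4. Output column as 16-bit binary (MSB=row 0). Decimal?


Formula: ((P3 XOR (NOT P3 IMPLIES NOT P3)) OR P1) over P1, P2, P3, P4 (16 rows)
Evaluate each row (bits = P1,P2,P3,P4, MSB first):
  row 0 [0000]: ((0 XOR (NOT 0 IMPLIES NOT 0)) OR 0) -> 1
  row 1 [0001]: ((0 XOR (NOT 0 IMPLIES NOT 0)) OR 0) -> 1
  row 2 [0010]: ((1 XOR (NOT 1 IMPLIES NOT 1)) OR 0) -> 0
  row 3 [0011]: ((1 XOR (NOT 1 IMPLIES NOT 1)) OR 0) -> 0
  row 4 [0100]: ((0 XOR (NOT 0 IMPLIES NOT 0)) OR 0) -> 1
  row 5 [0101]: ((0 XOR (NOT 0 IMPLIES NOT 0)) OR 0) -> 1
  row 6 [0110]: ((1 XOR (NOT 1 IMPLIES NOT 1)) OR 0) -> 0
  row 7 [0111]: ((1 XOR (NOT 1 IMPLIES NOT 1)) OR 0) -> 0
  row 8 [1000]: ((0 XOR (NOT 0 IMPLIES NOT 0)) OR 1) -> 1
  row 9 [1001]: ((0 XOR (NOT 0 IMPLIES NOT 0)) OR 1) -> 1
  row 10 [1010]: ((1 XOR (NOT 1 IMPLIES NOT 1)) OR 1) -> 1
  row 11 [1011]: ((1 XOR (NOT 1 IMPLIES NOT 1)) OR 1) -> 1
  row 12 [1100]: ((0 XOR (NOT 0 IMPLIES NOT 0)) OR 1) -> 1
  row 13 [1101]: ((0 XOR (NOT 0 IMPLIES NOT 0)) OR 1) -> 1
  row 14 [1110]: ((1 XOR (NOT 1 IMPLIES NOT 1)) OR 1) -> 1
  row 15 [1111]: ((1 XOR (NOT 1 IMPLIES NOT 1)) OR 1) -> 1
Full result column, 4 rows per line (P1,P2 fixed per line; P3,P4 runs 00..11 left to right):
  rows 0-3 [P1,P2=00]: 1100  = hex C
  rows 4-7 [P1,P2=01]: 1100  = hex C
  rows 8-11 [P1,P2=10]: 1111  = hex F
  rows 12-15 [P1,P2=11]: 1111  = hex F
Output column (row 0 .. row 15) = 1100110011111111
Output column grouped in 4s = 1100 1100 1111 1111 = 0xCCFF
Convert to decimal digit by digit (value = value*16 + digit):
  C -> 12
  12*16 + 12 (C) = 204
  204*16 + 15 (F) = 3279
  3279*16 + 15 (F) = 52479
Decimal = 52479

52479


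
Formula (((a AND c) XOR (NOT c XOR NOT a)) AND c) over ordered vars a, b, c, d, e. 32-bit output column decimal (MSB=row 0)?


Formula: (((a AND c) XOR (NOT c XOR NOT a)) AND c) over a, b, c, d, e (32 rows)
Evaluate each row (bits = a,b,c,d,e, MSB first):
  row 0 [00000]: (((0 AND 0) XOR (NOT 0 XOR NOT 0)) AND 0) -> 0
  row 1 [00001]: (((0 AND 0) XOR (NOT 0 XOR NOT 0)) AND 0) -> 0
  row 2 [00010]: (((0 AND 0) XOR (NOT 0 XOR NOT 0)) AND 0) -> 0
  row 3 [00011]: (((0 AND 0) XOR (NOT 0 XOR NOT 0)) AND 0) -> 0
  row 4 [00100]: (((0 AND 1) XOR (NOT 1 XOR NOT 0)) AND 1) -> 1
  row 5 [00101]: (((0 AND 1) XOR (NOT 1 XOR NOT 0)) AND 1) -> 1
  row 6 [00110]: (((0 AND 1) XOR (NOT 1 XOR NOT 0)) AND 1) -> 1
  row 7 [00111]: (((0 AND 1) XOR (NOT 1 XOR NOT 0)) AND 1) -> 1
  row 8 [01000]: (((0 AND 0) XOR (NOT 0 XOR NOT 0)) AND 0) -> 0
  row 9 [01001]: (((0 AND 0) XOR (NOT 0 XOR NOT 0)) AND 0) -> 0
  row 10 [01010]: (((0 AND 0) XOR (NOT 0 XOR NOT 0)) AND 0) -> 0
  row 11 [01011]: (((0 AND 0) XOR (NOT 0 XOR NOT 0)) AND 0) -> 0
  row 12 [01100]: (((0 AND 1) XOR (NOT 1 XOR NOT 0)) AND 1) -> 1
  row 13 [01101]: (((0 AND 1) XOR (NOT 1 XOR NOT 0)) AND 1) -> 1
  row 14 [01110]: (((0 AND 1) XOR (NOT 1 XOR NOT 0)) AND 1) -> 1
  row 15 [01111]: (((0 AND 1) XOR (NOT 1 XOR NOT 0)) AND 1) -> 1
  row 16 [10000]: (((1 AND 0) XOR (NOT 0 XOR NOT 1)) AND 0) -> 0
  row 17 [10001]: (((1 AND 0) XOR (NOT 0 XOR NOT 1)) AND 0) -> 0
  row 18 [10010]: (((1 AND 0) XOR (NOT 0 XOR NOT 1)) AND 0) -> 0
  row 19 [10011]: (((1 AND 0) XOR (NOT 0 XOR NOT 1)) AND 0) -> 0
  row 20 [10100]: (((1 AND 1) XOR (NOT 1 XOR NOT 1)) AND 1) -> 1
  row 21 [10101]: (((1 AND 1) XOR (NOT 1 XOR NOT 1)) AND 1) -> 1
  row 22 [10110]: (((1 AND 1) XOR (NOT 1 XOR NOT 1)) AND 1) -> 1
  row 23 [10111]: (((1 AND 1) XOR (NOT 1 XOR NOT 1)) AND 1) -> 1
  row 24 [11000]: (((1 AND 0) XOR (NOT 0 XOR NOT 1)) AND 0) -> 0
  row 25 [11001]: (((1 AND 0) XOR (NOT 0 XOR NOT 1)) AND 0) -> 0
  row 26 [11010]: (((1 AND 0) XOR (NOT 0 XOR NOT 1)) AND 0) -> 0
  row 27 [11011]: (((1 AND 0) XOR (NOT 0 XOR NOT 1)) AND 0) -> 0
  row 28 [11100]: (((1 AND 1) XOR (NOT 1 XOR NOT 1)) AND 1) -> 1
  row 29 [11101]: (((1 AND 1) XOR (NOT 1 XOR NOT 1)) AND 1) -> 1
  row 30 [11110]: (((1 AND 1) XOR (NOT 1 XOR NOT 1)) AND 1) -> 1
  row 31 [11111]: (((1 AND 1) XOR (NOT 1 XOR NOT 1)) AND 1) -> 1
Full result column, 4 rows per line (a,b,c fixed per line; d,e runs 00..11 left to right):
  rows 0-3 [a,b,c=000]: 0000  = hex 0
  rows 4-7 [a,b,c=001]: 1111  = hex F
  rows 8-11 [a,b,c=010]: 0000  = hex 0
  rows 12-15 [a,b,c=011]: 1111  = hex F
  rows 16-19 [a,b,c=100]: 0000  = hex 0
  rows 20-23 [a,b,c=101]: 1111  = hex F
  rows 24-27 [a,b,c=110]: 0000  = hex 0
  rows 28-31 [a,b,c=111]: 1111  = hex F
Output column (row 0 .. row 31) = 00001111000011110000111100001111
Output column grouped in 4s = 0000 1111 0000 1111 0000 1111 0000 1111 = 0x0F0F0F0F
Convert to decimal digit by digit (value = value*16 + digit):
  0 -> 0
  0*16 + 15 (F) = 15
  15*16 + 0 = 240
  240*16 + 15 (F) = 3855
  3855*16 + 0 = 61680
  61680*16 + 15 (F) = 986895
  986895*16 + 0 = 15790320
  15790320*16 + 15 (F) = 252645135
Decimal = 252645135

252645135


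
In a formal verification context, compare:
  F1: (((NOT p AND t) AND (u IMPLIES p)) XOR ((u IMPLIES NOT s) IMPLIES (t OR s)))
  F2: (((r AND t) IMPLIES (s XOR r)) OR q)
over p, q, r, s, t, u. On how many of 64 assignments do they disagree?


F1 = (((NOT p AND t) AND (u IMPLIES p)) XOR ((u IMPLIES NOT s) IMPLIES (t OR s)))
F2 = (((r AND t) IMPLIES (s XOR r)) OR q)
Evaluate both on each of 64 rows (bits = p,q,r,s,t,u):
  row 0 [000000]: F1=0 F2=1 (differ) -> 1
  row 1 [000001]: F1=0 F2=1 (differ) -> 1
  row 2 [000010]: F1=0 F2=1 (differ) -> 1
  row 3 [000011]: F1=1 F2=1 -> 0
  row 4 [000100]: F1=1 F2=1 -> 0
  (every remaining row is evaluated the same way; all 64 results are listed next)
Full result column, 8 rows per line (p,q,r fixed per line; s,t,u runs 000..111 left to right):
  rows 0-7 [p,q,r=000]: 11100010  (ones: 4)
  rows 8-15 [p,q,r=001]: 11100001  (ones: 4)
  rows 16-23 [p,q,r=010]: 11100010  (ones: 4)
  rows 24-31 [p,q,r=011]: 11100010  (ones: 4)
  rows 32-39 [p,q,r=100]: 11000000  (ones: 2)
  rows 40-47 [p,q,r=101]: 11000011  (ones: 4)
  rows 48-55 [p,q,r=110]: 11000000  (ones: 2)
  rows 56-63 [p,q,r=111]: 11000000  (ones: 2)
Disagreements = 4+4+4+4+2+4+2+2 = 26

26


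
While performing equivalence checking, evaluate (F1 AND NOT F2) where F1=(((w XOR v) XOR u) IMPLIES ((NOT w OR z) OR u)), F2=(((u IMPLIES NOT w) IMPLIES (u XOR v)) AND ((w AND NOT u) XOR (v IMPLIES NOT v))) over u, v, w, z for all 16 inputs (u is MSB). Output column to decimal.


F1 = (((w XOR v) XOR u) IMPLIES ((NOT w OR z) OR u))
F2 = (((u IMPLIES NOT w) IMPLIES (u XOR v)) AND ((w AND NOT u) XOR (v IMPLIES NOT v)))
Counterexample to F1=>F2 is where F1=1 and F2=0.
Evaluate each row (bits = u,v,w,z, MSB first):
  row 0 [0000]: F1=1 F2=0 -> F1&~F2 -> 1
  row 1 [0001]: F1=1 F2=0 -> F1&~F2 -> 1
  row 2 [0010]: F1=0 F2=0 -> F1&~F2 -> 0
  row 3 [0011]: F1=1 F2=0 -> F1&~F2 -> 1
  row 4 [0100]: F1=1 F2=0 -> F1&~F2 -> 1
  row 5 [0101]: F1=1 F2=0 -> F1&~F2 -> 1
  row 6 [0110]: F1=1 F2=1 -> F1&~F2 -> 0
  row 7 [0111]: F1=1 F2=1 -> F1&~F2 -> 0
  row 8 [1000]: F1=1 F2=1 -> F1&~F2 -> 0
  row 9 [1001]: F1=1 F2=1 -> F1&~F2 -> 0
  row 10 [1010]: F1=1 F2=1 -> F1&~F2 -> 0
  row 11 [1011]: F1=1 F2=1 -> F1&~F2 -> 0
  row 12 [1100]: F1=1 F2=0 -> F1&~F2 -> 1
  row 13 [1101]: F1=1 F2=0 -> F1&~F2 -> 1
  row 14 [1110]: F1=1 F2=0 -> F1&~F2 -> 1
  row 15 [1111]: F1=1 F2=0 -> F1&~F2 -> 1
Full result column, 4 rows per line (u,v fixed per line; w,z runs 00..11 left to right):
  rows 0-3 [u,v=00]: 1101  = hex D
  rows 4-7 [u,v=01]: 1100  = hex C
  rows 8-11 [u,v=10]: 0000  = hex 0
  rows 12-15 [u,v=11]: 1111  = hex F
Counterexample vector (row 0 .. row 15) = 1101110000001111
Output column grouped in 4s = 1101 1100 0000 1111 = 0xDC0F
Convert to decimal digit by digit (value = value*16 + digit):
  D -> 13
  13*16 + 12 (C) = 220
  220*16 + 0 = 3520
  3520*16 + 15 (F) = 56335
Decimal = 56335

56335


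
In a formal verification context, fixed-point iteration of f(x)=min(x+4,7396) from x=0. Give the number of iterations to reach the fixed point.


Step 1: x=0, cap=7396, increment=4
Step 2: x grows by 4 each step until capped at 7396; fixed point is x=7396
Step 3: iterations = ceil(7396/4) = 1849

1849


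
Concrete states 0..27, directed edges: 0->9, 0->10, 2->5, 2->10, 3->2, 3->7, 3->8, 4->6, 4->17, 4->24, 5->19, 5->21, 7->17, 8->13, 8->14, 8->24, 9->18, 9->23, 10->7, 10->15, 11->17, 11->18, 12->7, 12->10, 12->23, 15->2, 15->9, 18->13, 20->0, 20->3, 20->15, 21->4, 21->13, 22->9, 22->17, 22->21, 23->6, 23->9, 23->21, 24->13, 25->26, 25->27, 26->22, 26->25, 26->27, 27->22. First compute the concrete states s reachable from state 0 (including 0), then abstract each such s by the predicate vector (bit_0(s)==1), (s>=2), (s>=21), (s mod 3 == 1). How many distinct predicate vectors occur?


BFS from 0:
Concrete reachable: {0, 2, 4, 5, 6, 7, 9, 10, 13, 15, 17, 18, 19, 21, 23, 24}
Abstract via predicates (bit_0(s)==1), (s>=2), (s>=21), (s mod 3 == 1):
  (0,0,0,0) <- {0}
  (0,1,0,0) <- {2, 6, 18}
  (0,1,0,1) <- {4, 10}
  (0,1,1,0) <- {24}
  (1,1,0,0) <- {5, 9, 15, 17}
  (1,1,0,1) <- {7, 13, 19}
  (1,1,1,0) <- {21, 23}
Distinct abstract states = 7

7


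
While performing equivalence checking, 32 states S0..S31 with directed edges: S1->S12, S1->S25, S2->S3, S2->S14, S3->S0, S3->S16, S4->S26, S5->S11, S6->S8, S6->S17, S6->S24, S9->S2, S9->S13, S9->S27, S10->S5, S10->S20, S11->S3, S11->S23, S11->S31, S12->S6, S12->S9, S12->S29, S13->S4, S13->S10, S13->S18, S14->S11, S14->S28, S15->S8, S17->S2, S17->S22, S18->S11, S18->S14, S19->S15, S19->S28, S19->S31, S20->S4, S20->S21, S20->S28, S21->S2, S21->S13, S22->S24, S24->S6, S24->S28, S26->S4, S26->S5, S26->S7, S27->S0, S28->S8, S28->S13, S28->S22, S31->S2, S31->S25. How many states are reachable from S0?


BFS from S0:
  layer 0: {S0}
Reachable set: {S0}
Count = 1

1


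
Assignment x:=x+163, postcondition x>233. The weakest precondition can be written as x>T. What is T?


Formula: wp(x:=E, P) = P[E/x] (substitute E for x in postcondition)
Step 1: Postcondition: x>233
Step 2: Substitute x+163 for x: x+163>233
Step 3: Solve for x: x > 233-163 = 70

70


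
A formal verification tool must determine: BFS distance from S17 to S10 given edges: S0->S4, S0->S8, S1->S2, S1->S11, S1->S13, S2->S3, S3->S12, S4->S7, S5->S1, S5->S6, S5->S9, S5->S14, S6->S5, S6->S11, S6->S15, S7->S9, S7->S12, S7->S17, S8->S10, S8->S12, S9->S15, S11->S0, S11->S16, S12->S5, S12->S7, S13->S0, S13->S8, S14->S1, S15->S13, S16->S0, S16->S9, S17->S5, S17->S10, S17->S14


BFS layer-by-layer from S17:
  dist 0: {S17}
  dist 1: {S5, S10, S14}
  -> S10 reached at distance 1
Shortest path length = 1

1


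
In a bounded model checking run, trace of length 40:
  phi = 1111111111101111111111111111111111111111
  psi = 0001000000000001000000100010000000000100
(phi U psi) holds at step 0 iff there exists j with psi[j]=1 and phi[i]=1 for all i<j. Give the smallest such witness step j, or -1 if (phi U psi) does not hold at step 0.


(phi U psi) at 0: need smallest j with psi[j]=1 and phi[i]=1 for all i in [0,j).
Scan from step 0:
  step 0: phi=1, psi=0 -> continue
  step 1: phi=1, psi=0 -> continue
  step 2: phi=1, psi=0 -> continue
  step 3: psi=1 and phi held for [0,3) -> witness found
Witness step = 3

3


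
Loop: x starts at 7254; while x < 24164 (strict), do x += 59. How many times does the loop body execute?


Step 1: x goes from 7254 toward 24164 by 59; the body runs while x<24164, so iterations = ceil((bound-start)/step)
Step 2: Distance=16910
Step 3: ceil(16910/59)=287

287


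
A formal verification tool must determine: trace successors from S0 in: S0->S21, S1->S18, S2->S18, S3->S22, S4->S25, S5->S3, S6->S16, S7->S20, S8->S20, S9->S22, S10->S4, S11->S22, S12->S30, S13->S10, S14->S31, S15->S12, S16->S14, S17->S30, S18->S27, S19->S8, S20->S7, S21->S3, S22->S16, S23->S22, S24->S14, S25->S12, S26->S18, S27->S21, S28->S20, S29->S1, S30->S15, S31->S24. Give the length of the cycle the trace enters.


Trace from S0 until a state repeats:
  S0 -> S21 -> S3 -> S22 -> S16 -> S14 -> S31 -> S24 -> S14
S14 first seen at step 5, revisited at step 8.
Cycle length = 8 - 5 = 3

3


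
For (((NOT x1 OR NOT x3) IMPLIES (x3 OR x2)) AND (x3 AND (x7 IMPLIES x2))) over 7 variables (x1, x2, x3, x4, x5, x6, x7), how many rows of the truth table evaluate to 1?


Formula: (((NOT x1 OR NOT x3) IMPLIES (x3 OR x2)) AND (x3 AND (x7 IMPLIES x2))) over 7 vars (128 rows)
Evaluate each row (x1, x2, x3, x4, x5, x6, x7 as bits, MSB first):
  row 0 [0000000]: (((NOT 0 OR NOT 0) IMPLIES (0 OR 0)) AND (0 AND (0 IMPLIES 0))) -> 0
  row 1 [0000001]: (((NOT 0 OR NOT 0) IMPLIES (0 OR 0)) AND (0 AND (1 IMPLIES 0))) -> 0
  row 2 [0000010]: (((NOT 0 OR NOT 0) IMPLIES (0 OR 0)) AND (0 AND (0 IMPLIES 0))) -> 0
  row 3 [0000011]: (((NOT 0 OR NOT 0) IMPLIES (0 OR 0)) AND (0 AND (1 IMPLIES 0))) -> 0
  row 4 [0000100]: (((NOT 0 OR NOT 0) IMPLIES (0 OR 0)) AND (0 AND (0 IMPLIES 0))) -> 0
  (every remaining row is evaluated the same way; all 128 results are listed next)
Full result column, 8 rows per line (x1,x2,x3,x4 fixed per line; x5,x6,x7 runs 000..111 left to right):
  rows 0-7 [x1,x2,x3,x4=0000]: 00000000  (ones: 0)
  rows 8-15 [x1,x2,x3,x4=0001]: 00000000  (ones: 0)
  rows 16-23 [x1,x2,x3,x4=0010]: 10101010  (ones: 4)
  rows 24-31 [x1,x2,x3,x4=0011]: 10101010  (ones: 4)
  rows 32-39 [x1,x2,x3,x4=0100]: 00000000  (ones: 0)
  rows 40-47 [x1,x2,x3,x4=0101]: 00000000  (ones: 0)
  rows 48-55 [x1,x2,x3,x4=0110]: 11111111  (ones: 8)
  rows 56-63 [x1,x2,x3,x4=0111]: 11111111  (ones: 8)
  rows 64-71 [x1,x2,x3,x4=1000]: 00000000  (ones: 0)
  rows 72-79 [x1,x2,x3,x4=1001]: 00000000  (ones: 0)
  rows 80-87 [x1,x2,x3,x4=1010]: 10101010  (ones: 4)
  rows 88-95 [x1,x2,x3,x4=1011]: 10101010  (ones: 4)
  rows 96-103 [x1,x2,x3,x4=1100]: 00000000  (ones: 0)
  rows 104-111 [x1,x2,x3,x4=1101]: 00000000  (ones: 0)
  rows 112-119 [x1,x2,x3,x4=1110]: 11111111  (ones: 8)
  rows 120-127 [x1,x2,x3,x4=1111]: 11111111  (ones: 8)
Count of 1-rows = 0+0+4+4+0+0+8+8+0+0+4+4+0+0+8+8 = 48

48


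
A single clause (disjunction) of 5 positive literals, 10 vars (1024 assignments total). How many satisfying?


Step 1: Total=2^10=1024
Step 2: Unsat when all 5 false: 2^5=32
Step 3: Sat=1024-32=992

992


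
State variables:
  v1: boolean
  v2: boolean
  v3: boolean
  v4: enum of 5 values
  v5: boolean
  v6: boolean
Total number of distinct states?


State space = product of domain sizes of all variables.
Domain sizes:
  v1 (boolean): 2
  v2 (boolean): 2
  v3 (boolean): 2
  v4 (enum of 5 values): 5
  v5 (boolean): 2
  v6 (boolean): 2
Product = 2 * 2 * 2 * 5 * 2 * 2 = 160

160


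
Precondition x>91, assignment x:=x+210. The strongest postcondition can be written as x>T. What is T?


Formula: sp(P, x:=E) = exists old_x. (x = E[old_x/x]) AND P[old_x/x] (old_x is the value of x before the assignment; eliminate old_x by solving x = E[old_x/x] for old_x)
Step 1: Precondition P: x>91, i.e. old_x > 91
Step 2: Assignment gives x = old_x + 210, so old_x = x - 210
Step 3: Substitute into P: x - 210 > 91
Step 4: Simplify: x > 91+210 = 301

301


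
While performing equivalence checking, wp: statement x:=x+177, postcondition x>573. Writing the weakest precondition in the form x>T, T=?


Formula: wp(x:=E, P) = P[E/x] (substitute E for x in postcondition)
Step 1: Postcondition: x>573
Step 2: Substitute x+177 for x: x+177>573
Step 3: Solve for x: x > 573-177 = 396

396


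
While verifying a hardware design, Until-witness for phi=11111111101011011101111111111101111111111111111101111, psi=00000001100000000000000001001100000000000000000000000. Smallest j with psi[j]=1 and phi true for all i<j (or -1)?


(phi U psi) at 0: need smallest j with psi[j]=1 and phi[i]=1 for all i in [0,j).
Scan from step 0:
  step 0: phi=1, psi=0 -> continue
  step 1: phi=1, psi=0 -> continue
  step 2: phi=1, psi=0 -> continue
  step 3: phi=1, psi=0 -> continue
  step 7: psi=1 and phi held for [0,7) -> witness found
Witness step = 7

7


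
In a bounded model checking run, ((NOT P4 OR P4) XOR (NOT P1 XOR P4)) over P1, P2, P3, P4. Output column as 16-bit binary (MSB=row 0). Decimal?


Formula: ((NOT P4 OR P4) XOR (NOT P1 XOR P4)) over P1, P2, P3, P4 (16 rows)
Evaluate each row (bits = P1,P2,P3,P4, MSB first):
  row 0 [0000]: ((NOT 0 OR 0) XOR (NOT 0 XOR 0)) -> 0
  row 1 [0001]: ((NOT 1 OR 1) XOR (NOT 0 XOR 1)) -> 1
  row 2 [0010]: ((NOT 0 OR 0) XOR (NOT 0 XOR 0)) -> 0
  row 3 [0011]: ((NOT 1 OR 1) XOR (NOT 0 XOR 1)) -> 1
  row 4 [0100]: ((NOT 0 OR 0) XOR (NOT 0 XOR 0)) -> 0
  row 5 [0101]: ((NOT 1 OR 1) XOR (NOT 0 XOR 1)) -> 1
  row 6 [0110]: ((NOT 0 OR 0) XOR (NOT 0 XOR 0)) -> 0
  row 7 [0111]: ((NOT 1 OR 1) XOR (NOT 0 XOR 1)) -> 1
  row 8 [1000]: ((NOT 0 OR 0) XOR (NOT 1 XOR 0)) -> 1
  row 9 [1001]: ((NOT 1 OR 1) XOR (NOT 1 XOR 1)) -> 0
  row 10 [1010]: ((NOT 0 OR 0) XOR (NOT 1 XOR 0)) -> 1
  row 11 [1011]: ((NOT 1 OR 1) XOR (NOT 1 XOR 1)) -> 0
  row 12 [1100]: ((NOT 0 OR 0) XOR (NOT 1 XOR 0)) -> 1
  row 13 [1101]: ((NOT 1 OR 1) XOR (NOT 1 XOR 1)) -> 0
  row 14 [1110]: ((NOT 0 OR 0) XOR (NOT 1 XOR 0)) -> 1
  row 15 [1111]: ((NOT 1 OR 1) XOR (NOT 1 XOR 1)) -> 0
Full result column, 4 rows per line (P1,P2 fixed per line; P3,P4 runs 00..11 left to right):
  rows 0-3 [P1,P2=00]: 0101  = hex 5
  rows 4-7 [P1,P2=01]: 0101  = hex 5
  rows 8-11 [P1,P2=10]: 1010  = hex A
  rows 12-15 [P1,P2=11]: 1010  = hex A
Output column (row 0 .. row 15) = 0101010110101010
Output column grouped in 4s = 0101 0101 1010 1010 = 0x55AA
Convert to decimal digit by digit (value = value*16 + digit):
  5 -> 5
  5*16 + 5 = 85
  85*16 + 10 (A) = 1370
  1370*16 + 10 (A) = 21930
Decimal = 21930

21930


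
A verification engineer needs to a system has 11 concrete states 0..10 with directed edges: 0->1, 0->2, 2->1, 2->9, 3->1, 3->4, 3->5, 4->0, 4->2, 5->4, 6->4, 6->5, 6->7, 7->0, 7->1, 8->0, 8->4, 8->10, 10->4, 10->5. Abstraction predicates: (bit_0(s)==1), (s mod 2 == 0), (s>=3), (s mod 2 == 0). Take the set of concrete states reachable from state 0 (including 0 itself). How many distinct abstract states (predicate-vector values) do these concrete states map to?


BFS from 0:
Concrete reachable: {0, 1, 2, 9}
Abstract via predicates (bit_0(s)==1), (s mod 2 == 0), (s>=3), (s mod 2 == 0):
  (0,1,0,1) <- {0, 2}
  (1,0,0,0) <- {1}
  (1,0,1,0) <- {9}
Distinct abstract states = 3

3


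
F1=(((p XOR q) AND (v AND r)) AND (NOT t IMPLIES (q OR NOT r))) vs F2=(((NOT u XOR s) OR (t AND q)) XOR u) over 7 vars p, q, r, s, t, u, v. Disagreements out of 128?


F1 = (((p XOR q) AND (v AND r)) AND (NOT t IMPLIES (q OR NOT r)))
F2 = (((NOT u XOR s) OR (t AND q)) XOR u)
Evaluate both on each of 128 rows (bits = p,q,r,s,t,u,v):
  row 0 [0000000]: F1=0 F2=1 (differ) -> 1
  row 1 [0000001]: F1=0 F2=1 (differ) -> 1
  row 2 [0000010]: F1=0 F2=1 (differ) -> 1
  row 3 [0000011]: F1=0 F2=1 (differ) -> 1
  row 4 [0000100]: F1=0 F2=1 (differ) -> 1
  (every remaining row is evaluated the same way; all 128 results are listed next)
Full result column, 8 rows per line (p,q,r,s fixed per line; t,u,v runs 000..111 left to right):
  rows 0-7 [p,q,r,s=0000]: 11111111  (ones: 8)
  rows 8-15 [p,q,r,s=0001]: 00000000  (ones: 0)
  rows 16-23 [p,q,r,s=0010]: 11111111  (ones: 8)
  rows 24-31 [p,q,r,s=0011]: 00000000  (ones: 0)
  rows 32-39 [p,q,r,s=0100]: 11111100  (ones: 6)
  rows 40-47 [p,q,r,s=0101]: 00001100  (ones: 2)
  rows 48-55 [p,q,r,s=0110]: 10101001  (ones: 4)
  rows 56-63 [p,q,r,s=0111]: 01011001  (ones: 4)
  rows 64-71 [p,q,r,s=1000]: 11111111  (ones: 8)
  rows 72-79 [p,q,r,s=1001]: 00000000  (ones: 0)
  rows 80-87 [p,q,r,s=1010]: 11111010  (ones: 6)
  rows 88-95 [p,q,r,s=1011]: 00000101  (ones: 2)
  rows 96-103 [p,q,r,s=1100]: 11111100  (ones: 6)
  rows 104-111 [p,q,r,s=1101]: 00001100  (ones: 2)
  rows 112-119 [p,q,r,s=1110]: 11111100  (ones: 6)
  rows 120-127 [p,q,r,s=1111]: 00001100  (ones: 2)
Disagreements = 8+0+8+0+6+2+4+4+8+0+6+2+6+2+6+2 = 64

64


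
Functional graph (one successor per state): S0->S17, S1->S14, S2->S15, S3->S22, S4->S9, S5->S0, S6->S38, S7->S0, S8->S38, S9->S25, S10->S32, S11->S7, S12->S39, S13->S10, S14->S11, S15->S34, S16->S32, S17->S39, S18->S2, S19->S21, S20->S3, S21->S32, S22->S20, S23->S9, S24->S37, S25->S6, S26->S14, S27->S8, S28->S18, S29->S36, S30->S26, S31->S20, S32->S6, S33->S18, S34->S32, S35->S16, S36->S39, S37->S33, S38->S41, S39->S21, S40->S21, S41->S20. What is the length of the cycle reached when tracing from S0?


Trace from S0 until a state repeats:
  S0 -> S17 -> S39 -> S21 -> S32 -> S6 -> S38 -> S41 -> S20 -> S3 -> S22 -> S20
S20 first seen at step 8, revisited at step 11.
Cycle length = 11 - 8 = 3

3


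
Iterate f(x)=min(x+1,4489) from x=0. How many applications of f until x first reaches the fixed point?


Step 1: x=0, cap=4489, increment=1
Step 2: x grows by 1 each step until capped at 4489; fixed point is x=4489
Step 3: iterations = ceil(4489/1) = 4489

4489


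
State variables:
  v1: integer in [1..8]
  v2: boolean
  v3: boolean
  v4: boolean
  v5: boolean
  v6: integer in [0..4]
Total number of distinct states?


State space = product of domain sizes of all variables.
Domain sizes:
  v1 (integer in [1..8]): 8
  v2 (boolean): 2
  v3 (boolean): 2
  v4 (boolean): 2
  v5 (boolean): 2
  v6 (integer in [0..4]): 5
Product = 8 * 2 * 2 * 2 * 2 * 5 = 640

640


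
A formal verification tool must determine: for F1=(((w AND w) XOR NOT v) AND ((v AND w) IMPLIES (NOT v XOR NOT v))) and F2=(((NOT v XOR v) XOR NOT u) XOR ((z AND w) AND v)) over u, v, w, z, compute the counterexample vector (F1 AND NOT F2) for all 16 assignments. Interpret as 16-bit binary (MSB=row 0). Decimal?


F1 = (((w AND w) XOR NOT v) AND ((v AND w) IMPLIES (NOT v XOR NOT v)))
F2 = (((NOT v XOR v) XOR NOT u) XOR ((z AND w) AND v))
Counterexample to F1=>F2 is where F1=1 and F2=0.
Evaluate each row (bits = u,v,w,z, MSB first):
  row 0 [0000]: F1=1 F2=0 -> F1&~F2 -> 1
  row 1 [0001]: F1=1 F2=0 -> F1&~F2 -> 1
  row 2 [0010]: F1=0 F2=0 -> F1&~F2 -> 0
  row 3 [0011]: F1=0 F2=0 -> F1&~F2 -> 0
  row 4 [0100]: F1=0 F2=0 -> F1&~F2 -> 0
  row 5 [0101]: F1=0 F2=0 -> F1&~F2 -> 0
  row 6 [0110]: F1=0 F2=0 -> F1&~F2 -> 0
  row 7 [0111]: F1=0 F2=1 -> F1&~F2 -> 0
  row 8 [1000]: F1=1 F2=1 -> F1&~F2 -> 0
  row 9 [1001]: F1=1 F2=1 -> F1&~F2 -> 0
  row 10 [1010]: F1=0 F2=1 -> F1&~F2 -> 0
  row 11 [1011]: F1=0 F2=1 -> F1&~F2 -> 0
  row 12 [1100]: F1=0 F2=1 -> F1&~F2 -> 0
  row 13 [1101]: F1=0 F2=1 -> F1&~F2 -> 0
  row 14 [1110]: F1=0 F2=1 -> F1&~F2 -> 0
  row 15 [1111]: F1=0 F2=0 -> F1&~F2 -> 0
Full result column, 4 rows per line (u,v fixed per line; w,z runs 00..11 left to right):
  rows 0-3 [u,v=00]: 1100  = hex C
  rows 4-7 [u,v=01]: 0000  = hex 0
  rows 8-11 [u,v=10]: 0000  = hex 0
  rows 12-15 [u,v=11]: 0000  = hex 0
Counterexample vector (row 0 .. row 15) = 1100000000000000
Output column grouped in 4s = 1100 0000 0000 0000 = 0xC000
Convert to decimal digit by digit (value = value*16 + digit):
  C -> 12
  12*16 + 0 = 192
  192*16 + 0 = 3072
  3072*16 + 0 = 49152
Decimal = 49152

49152


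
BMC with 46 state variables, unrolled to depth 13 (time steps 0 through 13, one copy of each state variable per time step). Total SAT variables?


BMC unrolls to depth k, creating one copy of each state var for steps 0..k.
Step count = 13 + 1 = 14 (steps 0 through 13)
Vars per step = 46
Total = 46 * 14 = 644

644


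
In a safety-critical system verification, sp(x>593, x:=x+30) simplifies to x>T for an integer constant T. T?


Formula: sp(P, x:=E) = exists old_x. (x = E[old_x/x]) AND P[old_x/x] (old_x is the value of x before the assignment; eliminate old_x by solving x = E[old_x/x] for old_x)
Step 1: Precondition P: x>593, i.e. old_x > 593
Step 2: Assignment gives x = old_x + 30, so old_x = x - 30
Step 3: Substitute into P: x - 30 > 593
Step 4: Simplify: x > 593+30 = 623

623


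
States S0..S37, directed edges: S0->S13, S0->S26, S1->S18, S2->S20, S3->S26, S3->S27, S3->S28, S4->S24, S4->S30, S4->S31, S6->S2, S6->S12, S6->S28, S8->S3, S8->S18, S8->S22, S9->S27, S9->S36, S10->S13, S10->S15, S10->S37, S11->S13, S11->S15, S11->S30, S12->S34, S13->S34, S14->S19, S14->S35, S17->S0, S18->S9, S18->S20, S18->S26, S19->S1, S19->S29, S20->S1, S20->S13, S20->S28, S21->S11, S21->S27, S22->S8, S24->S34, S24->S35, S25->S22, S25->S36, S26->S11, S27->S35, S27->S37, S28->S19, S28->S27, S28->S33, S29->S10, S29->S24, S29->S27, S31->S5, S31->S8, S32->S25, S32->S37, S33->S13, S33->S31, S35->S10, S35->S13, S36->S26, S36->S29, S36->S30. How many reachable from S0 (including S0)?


BFS from S0:
  layer 0: {S0}
  layer 1: {S13, S26}
  layer 2: {S11, S34}
  layer 3: {S15, S30}
Reachable set: {S0, S11, S13, S15, S26, S30, S34}
Count = 7

7


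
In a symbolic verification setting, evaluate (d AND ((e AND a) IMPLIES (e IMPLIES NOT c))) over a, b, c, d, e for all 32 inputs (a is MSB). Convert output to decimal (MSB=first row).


Formula: (d AND ((e AND a) IMPLIES (e IMPLIES NOT c))) over a, b, c, d, e (32 rows)
Evaluate each row (bits = a,b,c,d,e, MSB first):
  row 0 [00000]: (0 AND ((0 AND 0) IMPLIES (0 IMPLIES NOT 0))) -> 0
  row 1 [00001]: (0 AND ((1 AND 0) IMPLIES (1 IMPLIES NOT 0))) -> 0
  row 2 [00010]: (1 AND ((0 AND 0) IMPLIES (0 IMPLIES NOT 0))) -> 1
  row 3 [00011]: (1 AND ((1 AND 0) IMPLIES (1 IMPLIES NOT 0))) -> 1
  row 4 [00100]: (0 AND ((0 AND 0) IMPLIES (0 IMPLIES NOT 1))) -> 0
  row 5 [00101]: (0 AND ((1 AND 0) IMPLIES (1 IMPLIES NOT 1))) -> 0
  row 6 [00110]: (1 AND ((0 AND 0) IMPLIES (0 IMPLIES NOT 1))) -> 1
  row 7 [00111]: (1 AND ((1 AND 0) IMPLIES (1 IMPLIES NOT 1))) -> 1
  row 8 [01000]: (0 AND ((0 AND 0) IMPLIES (0 IMPLIES NOT 0))) -> 0
  row 9 [01001]: (0 AND ((1 AND 0) IMPLIES (1 IMPLIES NOT 0))) -> 0
  row 10 [01010]: (1 AND ((0 AND 0) IMPLIES (0 IMPLIES NOT 0))) -> 1
  row 11 [01011]: (1 AND ((1 AND 0) IMPLIES (1 IMPLIES NOT 0))) -> 1
  row 12 [01100]: (0 AND ((0 AND 0) IMPLIES (0 IMPLIES NOT 1))) -> 0
  row 13 [01101]: (0 AND ((1 AND 0) IMPLIES (1 IMPLIES NOT 1))) -> 0
  row 14 [01110]: (1 AND ((0 AND 0) IMPLIES (0 IMPLIES NOT 1))) -> 1
  row 15 [01111]: (1 AND ((1 AND 0) IMPLIES (1 IMPLIES NOT 1))) -> 1
  row 16 [10000]: (0 AND ((0 AND 1) IMPLIES (0 IMPLIES NOT 0))) -> 0
  row 17 [10001]: (0 AND ((1 AND 1) IMPLIES (1 IMPLIES NOT 0))) -> 0
  row 18 [10010]: (1 AND ((0 AND 1) IMPLIES (0 IMPLIES NOT 0))) -> 1
  row 19 [10011]: (1 AND ((1 AND 1) IMPLIES (1 IMPLIES NOT 0))) -> 1
  row 20 [10100]: (0 AND ((0 AND 1) IMPLIES (0 IMPLIES NOT 1))) -> 0
  row 21 [10101]: (0 AND ((1 AND 1) IMPLIES (1 IMPLIES NOT 1))) -> 0
  row 22 [10110]: (1 AND ((0 AND 1) IMPLIES (0 IMPLIES NOT 1))) -> 1
  row 23 [10111]: (1 AND ((1 AND 1) IMPLIES (1 IMPLIES NOT 1))) -> 0
  row 24 [11000]: (0 AND ((0 AND 1) IMPLIES (0 IMPLIES NOT 0))) -> 0
  row 25 [11001]: (0 AND ((1 AND 1) IMPLIES (1 IMPLIES NOT 0))) -> 0
  row 26 [11010]: (1 AND ((0 AND 1) IMPLIES (0 IMPLIES NOT 0))) -> 1
  row 27 [11011]: (1 AND ((1 AND 1) IMPLIES (1 IMPLIES NOT 0))) -> 1
  row 28 [11100]: (0 AND ((0 AND 1) IMPLIES (0 IMPLIES NOT 1))) -> 0
  row 29 [11101]: (0 AND ((1 AND 1) IMPLIES (1 IMPLIES NOT 1))) -> 0
  row 30 [11110]: (1 AND ((0 AND 1) IMPLIES (0 IMPLIES NOT 1))) -> 1
  row 31 [11111]: (1 AND ((1 AND 1) IMPLIES (1 IMPLIES NOT 1))) -> 0
Full result column, 4 rows per line (a,b,c fixed per line; d,e runs 00..11 left to right):
  rows 0-3 [a,b,c=000]: 0011  = hex 3
  rows 4-7 [a,b,c=001]: 0011  = hex 3
  rows 8-11 [a,b,c=010]: 0011  = hex 3
  rows 12-15 [a,b,c=011]: 0011  = hex 3
  rows 16-19 [a,b,c=100]: 0011  = hex 3
  rows 20-23 [a,b,c=101]: 0010  = hex 2
  rows 24-27 [a,b,c=110]: 0011  = hex 3
  rows 28-31 [a,b,c=111]: 0010  = hex 2
Output column (row 0 .. row 31) = 00110011001100110011001000110010
Output column grouped in 4s = 0011 0011 0011 0011 0011 0010 0011 0010 = 0x33333232
Convert to decimal digit by digit (value = value*16 + digit):
  3 -> 3
  3*16 + 3 = 51
  51*16 + 3 = 819
  819*16 + 3 = 13107
  13107*16 + 3 = 209715
  209715*16 + 2 = 3355442
  3355442*16 + 3 = 53687075
  53687075*16 + 2 = 858993202
Decimal = 858993202

858993202


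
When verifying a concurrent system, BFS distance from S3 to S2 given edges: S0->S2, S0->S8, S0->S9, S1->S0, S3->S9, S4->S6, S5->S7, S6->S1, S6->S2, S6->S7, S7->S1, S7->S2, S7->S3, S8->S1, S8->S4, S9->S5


BFS layer-by-layer from S3:
  dist 0: {S3}
  dist 1: {S9}
  dist 2: {S5}
  dist 3: {S7}
  dist 4: {S1, S2}
  -> S2 reached at distance 4
Shortest path length = 4

4


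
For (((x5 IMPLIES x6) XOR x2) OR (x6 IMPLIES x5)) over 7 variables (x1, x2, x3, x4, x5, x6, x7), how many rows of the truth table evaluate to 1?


Formula: (((x5 IMPLIES x6) XOR x2) OR (x6 IMPLIES x5)) over 7 vars (128 rows)
Evaluate each row (x1, x2, x3, x4, x5, x6, x7 as bits, MSB first):
  row 0 [0000000]: (((0 IMPLIES 0) XOR 0) OR (0 IMPLIES 0)) -> 1
  row 1 [0000001]: (((0 IMPLIES 0) XOR 0) OR (0 IMPLIES 0)) -> 1
  row 2 [0000010]: (((0 IMPLIES 1) XOR 0) OR (1 IMPLIES 0)) -> 1
  row 3 [0000011]: (((0 IMPLIES 1) XOR 0) OR (1 IMPLIES 0)) -> 1
  row 4 [0000100]: (((1 IMPLIES 0) XOR 0) OR (0 IMPLIES 1)) -> 1
  (every remaining row is evaluated the same way; all 128 results are listed next)
Full result column, 8 rows per line (x1,x2,x3,x4 fixed per line; x5,x6,x7 runs 000..111 left to right):
  rows 0-7 [x1,x2,x3,x4=0000]: 11111111  (ones: 8)
  rows 8-15 [x1,x2,x3,x4=0001]: 11111111  (ones: 8)
  rows 16-23 [x1,x2,x3,x4=0010]: 11111111  (ones: 8)
  rows 24-31 [x1,x2,x3,x4=0011]: 11111111  (ones: 8)
  rows 32-39 [x1,x2,x3,x4=0100]: 11001111  (ones: 6)
  rows 40-47 [x1,x2,x3,x4=0101]: 11001111  (ones: 6)
  rows 48-55 [x1,x2,x3,x4=0110]: 11001111  (ones: 6)
  rows 56-63 [x1,x2,x3,x4=0111]: 11001111  (ones: 6)
  rows 64-71 [x1,x2,x3,x4=1000]: 11111111  (ones: 8)
  rows 72-79 [x1,x2,x3,x4=1001]: 11111111  (ones: 8)
  rows 80-87 [x1,x2,x3,x4=1010]: 11111111  (ones: 8)
  rows 88-95 [x1,x2,x3,x4=1011]: 11111111  (ones: 8)
  rows 96-103 [x1,x2,x3,x4=1100]: 11001111  (ones: 6)
  rows 104-111 [x1,x2,x3,x4=1101]: 11001111  (ones: 6)
  rows 112-119 [x1,x2,x3,x4=1110]: 11001111  (ones: 6)
  rows 120-127 [x1,x2,x3,x4=1111]: 11001111  (ones: 6)
Count of 1-rows = 8+8+8+8+6+6+6+6+8+8+8+8+6+6+6+6 = 112

112


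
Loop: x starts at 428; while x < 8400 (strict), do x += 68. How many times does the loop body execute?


Step 1: x goes from 428 toward 8400 by 68; the body runs while x<8400, so iterations = ceil((bound-start)/step)
Step 2: Distance=7972
Step 3: ceil(7972/68)=118

118


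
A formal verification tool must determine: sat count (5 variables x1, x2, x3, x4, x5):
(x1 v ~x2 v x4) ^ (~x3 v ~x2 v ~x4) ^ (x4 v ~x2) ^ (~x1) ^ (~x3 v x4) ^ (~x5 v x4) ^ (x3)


CNF with 7 clauses over 5 vars (32 assignments).
An assignment satisfies CNF iff every clause has >=1 true literal.
Check each row (bits = x1,x2,x3,x4,x5; clause T/F shown):
  row 0 [00000]: clauses=TTTTTTF -> 0
  row 1 [00001]: clauses=TTTTTFF -> 0
  row 2 [00010]: clauses=TTTTTTF -> 0
  row 3 [00011]: clauses=TTTTTTF -> 0
  row 4 [00100]: clauses=TTTTFTT -> 0
  row 5 [00101]: clauses=TTTTFFT -> 0
  row 6 [00110]: clauses=TTTTTTT -> 1
  row 7 [00111]: clauses=TTTTTTT -> 1
  row 8 [01000]: clauses=FTFTTTF -> 0
  row 9 [01001]: clauses=FTFTTFF -> 0
  row 10 [01010]: clauses=TTTTTTF -> 0
  row 11 [01011]: clauses=TTTTTTF -> 0
  row 12 [01100]: clauses=FTFTFTT -> 0
  row 13 [01101]: clauses=FTFTFFT -> 0
  row 14 [01110]: clauses=TFTTTTT -> 0
  row 15 [01111]: clauses=TFTTTTT -> 0
  row 16 [10000]: clauses=TTTFTTF -> 0
  row 17 [10001]: clauses=TTTFTFF -> 0
  row 18 [10010]: clauses=TTTFTTF -> 0
  row 19 [10011]: clauses=TTTFTTF -> 0
  row 20 [10100]: clauses=TTTFFTT -> 0
  row 21 [10101]: clauses=TTTFFFT -> 0
  row 22 [10110]: clauses=TTTFTTT -> 0
  row 23 [10111]: clauses=TTTFTTT -> 0
  row 24 [11000]: clauses=TTFFTTF -> 0
  row 25 [11001]: clauses=TTFFTFF -> 0
  row 26 [11010]: clauses=TTTFTTF -> 0
  row 27 [11011]: clauses=TTTFTTF -> 0
  row 28 [11100]: clauses=TTFFFTT -> 0
  row 29 [11101]: clauses=TTFFFFT -> 0
  row 30 [11110]: clauses=TFTFTTT -> 0
  row 31 [11111]: clauses=TFTFTTT -> 0
Full result column, 8 rows per line (x1,x2 fixed per line; x3,x4,x5 runs 000..111 left to right):
  rows 0-7 [x1,x2=00]: 00000011  (ones: 2)
  rows 8-15 [x1,x2=01]: 00000000  (ones: 0)
  rows 16-23 [x1,x2=10]: 00000000  (ones: 0)
  rows 24-31 [x1,x2=11]: 00000000  (ones: 0)
Satisfying assignments = 2+0+0+0 = 2

2


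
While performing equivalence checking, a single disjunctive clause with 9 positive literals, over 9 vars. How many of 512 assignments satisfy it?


Step 1: Total=2^9=512
Step 2: Unsat when all 9 false: 2^0=1
Step 3: Sat=512-1=511

511


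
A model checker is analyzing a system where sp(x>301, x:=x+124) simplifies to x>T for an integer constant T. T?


Formula: sp(P, x:=E) = exists old_x. (x = E[old_x/x]) AND P[old_x/x] (old_x is the value of x before the assignment; eliminate old_x by solving x = E[old_x/x] for old_x)
Step 1: Precondition P: x>301, i.e. old_x > 301
Step 2: Assignment gives x = old_x + 124, so old_x = x - 124
Step 3: Substitute into P: x - 124 > 301
Step 4: Simplify: x > 301+124 = 425

425


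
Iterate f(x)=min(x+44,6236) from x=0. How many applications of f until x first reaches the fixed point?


Step 1: x=0, cap=6236, increment=44
Step 2: x grows by 44 each step until capped at 6236; fixed point is x=6236
Step 3: iterations = ceil(6236/44) = 142

142


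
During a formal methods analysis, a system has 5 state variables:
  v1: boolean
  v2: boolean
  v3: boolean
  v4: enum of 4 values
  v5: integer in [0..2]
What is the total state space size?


State space = product of domain sizes of all variables.
Domain sizes:
  v1 (boolean): 2
  v2 (boolean): 2
  v3 (boolean): 2
  v4 (enum of 4 values): 4
  v5 (integer in [0..2]): 3
Product = 2 * 2 * 2 * 4 * 3 = 96

96


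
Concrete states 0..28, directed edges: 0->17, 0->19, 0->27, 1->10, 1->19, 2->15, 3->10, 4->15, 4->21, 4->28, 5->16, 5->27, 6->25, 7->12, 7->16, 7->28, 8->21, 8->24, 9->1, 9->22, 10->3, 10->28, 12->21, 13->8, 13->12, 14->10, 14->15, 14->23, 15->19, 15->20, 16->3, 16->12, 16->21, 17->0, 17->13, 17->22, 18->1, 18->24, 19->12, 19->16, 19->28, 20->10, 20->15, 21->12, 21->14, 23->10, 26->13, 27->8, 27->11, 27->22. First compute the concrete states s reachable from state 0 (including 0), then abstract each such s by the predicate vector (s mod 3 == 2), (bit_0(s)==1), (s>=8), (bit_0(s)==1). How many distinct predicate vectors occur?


BFS from 0:
Concrete reachable: {0, 3, 8, 10, 11, 12, 13, 14, 15, 16, 17, 19, 20, 21, 22, 23, 24, 27, 28}
Abstract via predicates (s mod 3 == 2), (bit_0(s)==1), (s>=8), (bit_0(s)==1):
  (0,0,0,0) <- {0}
  (0,0,1,0) <- {10, 12, 16, 22, 24, 28}
  (0,1,0,1) <- {3}
  (0,1,1,1) <- {13, 15, 19, 21, 27}
  (1,0,1,0) <- {8, 14, 20}
  (1,1,1,1) <- {11, 17, 23}
Distinct abstract states = 6

6


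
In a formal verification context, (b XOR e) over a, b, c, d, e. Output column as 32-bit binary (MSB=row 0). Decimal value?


Formula: (b XOR e) over a, b, c, d, e (32 rows)
Evaluate each row (bits = a,b,c,d,e, MSB first):
  row 0 [00000]: (0 XOR 0) -> 0
  row 1 [00001]: (0 XOR 1) -> 1
  row 2 [00010]: (0 XOR 0) -> 0
  row 3 [00011]: (0 XOR 1) -> 1
  row 4 [00100]: (0 XOR 0) -> 0
  row 5 [00101]: (0 XOR 1) -> 1
  row 6 [00110]: (0 XOR 0) -> 0
  row 7 [00111]: (0 XOR 1) -> 1
  row 8 [01000]: (1 XOR 0) -> 1
  row 9 [01001]: (1 XOR 1) -> 0
  row 10 [01010]: (1 XOR 0) -> 1
  row 11 [01011]: (1 XOR 1) -> 0
  row 12 [01100]: (1 XOR 0) -> 1
  row 13 [01101]: (1 XOR 1) -> 0
  row 14 [01110]: (1 XOR 0) -> 1
  row 15 [01111]: (1 XOR 1) -> 0
  row 16 [10000]: (0 XOR 0) -> 0
  row 17 [10001]: (0 XOR 1) -> 1
  row 18 [10010]: (0 XOR 0) -> 0
  row 19 [10011]: (0 XOR 1) -> 1
  row 20 [10100]: (0 XOR 0) -> 0
  row 21 [10101]: (0 XOR 1) -> 1
  row 22 [10110]: (0 XOR 0) -> 0
  row 23 [10111]: (0 XOR 1) -> 1
  row 24 [11000]: (1 XOR 0) -> 1
  row 25 [11001]: (1 XOR 1) -> 0
  row 26 [11010]: (1 XOR 0) -> 1
  row 27 [11011]: (1 XOR 1) -> 0
  row 28 [11100]: (1 XOR 0) -> 1
  row 29 [11101]: (1 XOR 1) -> 0
  row 30 [11110]: (1 XOR 0) -> 1
  row 31 [11111]: (1 XOR 1) -> 0
Full result column, 4 rows per line (a,b,c fixed per line; d,e runs 00..11 left to right):
  rows 0-3 [a,b,c=000]: 0101  = hex 5
  rows 4-7 [a,b,c=001]: 0101  = hex 5
  rows 8-11 [a,b,c=010]: 1010  = hex A
  rows 12-15 [a,b,c=011]: 1010  = hex A
  rows 16-19 [a,b,c=100]: 0101  = hex 5
  rows 20-23 [a,b,c=101]: 0101  = hex 5
  rows 24-27 [a,b,c=110]: 1010  = hex A
  rows 28-31 [a,b,c=111]: 1010  = hex A
Output column (row 0 .. row 31) = 01010101101010100101010110101010
Output column grouped in 4s = 0101 0101 1010 1010 0101 0101 1010 1010 = 0x55AA55AA
Convert to decimal digit by digit (value = value*16 + digit):
  5 -> 5
  5*16 + 5 = 85
  85*16 + 10 (A) = 1370
  1370*16 + 10 (A) = 21930
  21930*16 + 5 = 350885
  350885*16 + 5 = 5614165
  5614165*16 + 10 (A) = 89826650
  89826650*16 + 10 (A) = 1437226410
Decimal = 1437226410

1437226410


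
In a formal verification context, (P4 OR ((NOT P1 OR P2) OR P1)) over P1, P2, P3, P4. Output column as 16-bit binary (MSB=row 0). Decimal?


Formula: (P4 OR ((NOT P1 OR P2) OR P1)) over P1, P2, P3, P4 (16 rows)
Evaluate each row (bits = P1,P2,P3,P4, MSB first):
  row 0 [0000]: (0 OR ((NOT 0 OR 0) OR 0)) -> 1
  row 1 [0001]: (1 OR ((NOT 0 OR 0) OR 0)) -> 1
  row 2 [0010]: (0 OR ((NOT 0 OR 0) OR 0)) -> 1
  row 3 [0011]: (1 OR ((NOT 0 OR 0) OR 0)) -> 1
  row 4 [0100]: (0 OR ((NOT 0 OR 1) OR 0)) -> 1
  row 5 [0101]: (1 OR ((NOT 0 OR 1) OR 0)) -> 1
  row 6 [0110]: (0 OR ((NOT 0 OR 1) OR 0)) -> 1
  row 7 [0111]: (1 OR ((NOT 0 OR 1) OR 0)) -> 1
  row 8 [1000]: (0 OR ((NOT 1 OR 0) OR 1)) -> 1
  row 9 [1001]: (1 OR ((NOT 1 OR 0) OR 1)) -> 1
  row 10 [1010]: (0 OR ((NOT 1 OR 0) OR 1)) -> 1
  row 11 [1011]: (1 OR ((NOT 1 OR 0) OR 1)) -> 1
  row 12 [1100]: (0 OR ((NOT 1 OR 1) OR 1)) -> 1
  row 13 [1101]: (1 OR ((NOT 1 OR 1) OR 1)) -> 1
  row 14 [1110]: (0 OR ((NOT 1 OR 1) OR 1)) -> 1
  row 15 [1111]: (1 OR ((NOT 1 OR 1) OR 1)) -> 1
Full result column, 4 rows per line (P1,P2 fixed per line; P3,P4 runs 00..11 left to right):
  rows 0-3 [P1,P2=00]: 1111  = hex F
  rows 4-7 [P1,P2=01]: 1111  = hex F
  rows 8-11 [P1,P2=10]: 1111  = hex F
  rows 12-15 [P1,P2=11]: 1111  = hex F
Output column (row 0 .. row 15) = 1111111111111111
Output column grouped in 4s = 1111 1111 1111 1111 = 0xFFFF
Convert to decimal digit by digit (value = value*16 + digit):
  F -> 15
  15*16 + 15 (F) = 255
  255*16 + 15 (F) = 4095
  4095*16 + 15 (F) = 65535
Decimal = 65535

65535


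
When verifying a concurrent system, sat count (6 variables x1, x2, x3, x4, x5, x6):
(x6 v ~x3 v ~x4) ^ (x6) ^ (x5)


CNF with 3 clauses over 6 vars (64 assignments).
An assignment satisfies CNF iff every clause has >=1 true literal.
Check each row (bits = x1,x2,x3,x4,x5,x6; clause T/F shown):
  row 0 [000000]: clauses=TFF -> 0
  row 1 [000001]: clauses=TTF -> 0
  row 2 [000010]: clauses=TFT -> 0
  row 3 [000011]: clauses=TTT -> 1
  row 4 [000100]: clauses=TFF -> 0
  (every remaining row is evaluated the same way; all 64 results are listed next)
Full result column, 8 rows per line (x1,x2,x3 fixed per line; x4,x5,x6 runs 000..111 left to right):
  rows 0-7 [x1,x2,x3=000]: 00010001  (ones: 2)
  rows 8-15 [x1,x2,x3=001]: 00010001  (ones: 2)
  rows 16-23 [x1,x2,x3=010]: 00010001  (ones: 2)
  rows 24-31 [x1,x2,x3=011]: 00010001  (ones: 2)
  rows 32-39 [x1,x2,x3=100]: 00010001  (ones: 2)
  rows 40-47 [x1,x2,x3=101]: 00010001  (ones: 2)
  rows 48-55 [x1,x2,x3=110]: 00010001  (ones: 2)
  rows 56-63 [x1,x2,x3=111]: 00010001  (ones: 2)
Satisfying assignments = 2+2+2+2+2+2+2+2 = 16

16


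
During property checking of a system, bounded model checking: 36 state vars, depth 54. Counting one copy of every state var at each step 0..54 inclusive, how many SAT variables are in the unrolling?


BMC unrolls to depth k, creating one copy of each state var for steps 0..k.
Step count = 54 + 1 = 55 (steps 0 through 54)
Vars per step = 36
Total = 36 * 55 = 1980

1980


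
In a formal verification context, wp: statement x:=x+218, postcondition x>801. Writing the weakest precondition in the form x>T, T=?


Formula: wp(x:=E, P) = P[E/x] (substitute E for x in postcondition)
Step 1: Postcondition: x>801
Step 2: Substitute x+218 for x: x+218>801
Step 3: Solve for x: x > 801-218 = 583

583


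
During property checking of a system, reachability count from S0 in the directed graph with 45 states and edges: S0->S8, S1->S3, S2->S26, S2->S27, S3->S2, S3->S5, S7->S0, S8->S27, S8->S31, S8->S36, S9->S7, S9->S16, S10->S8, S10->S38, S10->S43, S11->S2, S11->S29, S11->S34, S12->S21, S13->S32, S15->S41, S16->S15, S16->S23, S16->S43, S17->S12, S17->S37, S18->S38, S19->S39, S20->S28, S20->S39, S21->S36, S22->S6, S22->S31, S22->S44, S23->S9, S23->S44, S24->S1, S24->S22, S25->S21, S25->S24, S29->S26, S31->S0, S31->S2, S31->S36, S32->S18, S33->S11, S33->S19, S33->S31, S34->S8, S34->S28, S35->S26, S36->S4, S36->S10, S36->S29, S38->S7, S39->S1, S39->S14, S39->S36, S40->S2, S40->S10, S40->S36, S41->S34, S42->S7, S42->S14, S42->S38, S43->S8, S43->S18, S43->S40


BFS from S0:
  layer 0: {S0}
  layer 1: {S8}
  layer 2: {S27, S31, S36}
  layer 3: {S2, S4, S10, S29}
  layer 4: {S26, S38, S43}
  layer 5: {S7, S18, S40}
Reachable set: {S0, S2, S4, S7, S8, S10, S18, S26, S27, S29, S31, S36, S38, S40, S43}
Count = 15

15
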